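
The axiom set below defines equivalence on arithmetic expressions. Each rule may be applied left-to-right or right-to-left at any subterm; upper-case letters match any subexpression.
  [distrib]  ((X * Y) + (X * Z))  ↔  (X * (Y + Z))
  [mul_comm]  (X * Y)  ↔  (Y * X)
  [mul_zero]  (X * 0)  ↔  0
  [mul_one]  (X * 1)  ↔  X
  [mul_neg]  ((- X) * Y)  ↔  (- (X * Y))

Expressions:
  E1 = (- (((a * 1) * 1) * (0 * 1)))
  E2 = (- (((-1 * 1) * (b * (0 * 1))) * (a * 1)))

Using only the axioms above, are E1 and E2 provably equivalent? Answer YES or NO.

YES

(1) ((a * 1) * 1)  =[mul_one →]=  (a * 1)    ⊢ (- ((a * 1) * (0 * 1)))
(2) (0 * 1)  =[mul_one →]=  0    ⊢ (- ((a * 1) * 0))
(3) (a * 1)  =[mul_one →]=  a    ⊢ (- (a * 0))
(4) 0  =[mul_zero ←]=  (-1 * 0)    ⊢ (- (a * (-1 * 0)))
(5) 0  =[mul_zero ←]=  (b * 0)    ⊢ (- (a * (-1 * (b * 0))))
(6) a  =[mul_one ←]=  (a * 1)    ⊢ (- ((a * 1) * (-1 * (b * 0))))
(7) -1  =[mul_one ←]=  (-1 * 1)    ⊢ (- ((a * 1) * ((-1 * 1) * (b * 0))))
(8) ((a * 1) * ((-1 * 1) * (b * 0)))  =[mul_comm →]=  (((-1 * 1) * (b * 0)) * (a * 1))    ⊢ (- (((-1 * 1) * (b * 0)) * (a * 1)))
(9) 0  =[mul_one ←]=  (0 * 1)    ⊢ E2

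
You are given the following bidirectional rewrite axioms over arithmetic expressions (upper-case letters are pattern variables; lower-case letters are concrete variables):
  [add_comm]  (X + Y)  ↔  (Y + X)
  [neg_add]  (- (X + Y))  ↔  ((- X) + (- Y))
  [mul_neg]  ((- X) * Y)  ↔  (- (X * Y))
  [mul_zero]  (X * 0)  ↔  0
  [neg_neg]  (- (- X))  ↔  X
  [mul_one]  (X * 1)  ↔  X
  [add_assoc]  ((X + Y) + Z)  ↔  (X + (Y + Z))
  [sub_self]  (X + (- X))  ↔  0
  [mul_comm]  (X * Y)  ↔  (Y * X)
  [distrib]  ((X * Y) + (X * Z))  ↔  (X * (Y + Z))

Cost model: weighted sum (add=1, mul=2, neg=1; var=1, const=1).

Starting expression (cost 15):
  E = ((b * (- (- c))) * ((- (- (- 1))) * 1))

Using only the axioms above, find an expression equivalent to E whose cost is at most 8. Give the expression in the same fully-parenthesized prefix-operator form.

((b * c) * (- 1))   [cost 8]

(1) (- (- c))  =[neg_neg →]=  c    ⊢ ((b * c) * ((- (- (- 1))) * 1))
(2) (- (- (- 1)))  =[neg_neg →]=  (- 1)    ⊢ ((b * c) * ((- 1) * 1))
(3) ((- 1) * 1)  =[mul_one →]=  (- 1)    ⊢ cost 8, within 8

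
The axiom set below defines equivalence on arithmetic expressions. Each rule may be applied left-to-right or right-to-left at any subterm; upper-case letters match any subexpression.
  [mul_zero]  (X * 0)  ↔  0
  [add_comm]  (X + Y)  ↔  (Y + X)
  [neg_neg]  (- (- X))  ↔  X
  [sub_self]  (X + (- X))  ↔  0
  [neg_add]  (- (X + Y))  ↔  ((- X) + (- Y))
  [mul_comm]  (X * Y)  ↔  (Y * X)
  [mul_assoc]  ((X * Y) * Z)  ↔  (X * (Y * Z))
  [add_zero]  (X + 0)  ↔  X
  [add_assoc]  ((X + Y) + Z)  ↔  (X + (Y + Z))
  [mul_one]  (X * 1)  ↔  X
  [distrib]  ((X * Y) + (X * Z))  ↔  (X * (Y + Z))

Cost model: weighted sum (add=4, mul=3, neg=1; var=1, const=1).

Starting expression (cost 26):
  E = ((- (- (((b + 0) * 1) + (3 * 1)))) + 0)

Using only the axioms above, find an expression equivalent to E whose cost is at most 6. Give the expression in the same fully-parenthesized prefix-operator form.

(1) (- (- (((b + 0) * 1) + (3 * 1))))  =[neg_neg →]=  (((b + 0) * 1) + (3 * 1))    ⊢ ((((b + 0) * 1) + (3 * 1)) + 0)
(2) (b + 0)  =[add_zero →]=  b    ⊢ (((b * 1) + (3 * 1)) + 0)
(3) (((b * 1) + (3 * 1)) + 0)  =[add_zero →]=  ((b * 1) + (3 * 1))
(4) (3 * 1)  =[mul_one →]=  3    ⊢ ((b * 1) + 3)
(5) (b * 1)  =[mul_one →]=  b    ⊢ cost 6, within 6

(b + 3)   [cost 6]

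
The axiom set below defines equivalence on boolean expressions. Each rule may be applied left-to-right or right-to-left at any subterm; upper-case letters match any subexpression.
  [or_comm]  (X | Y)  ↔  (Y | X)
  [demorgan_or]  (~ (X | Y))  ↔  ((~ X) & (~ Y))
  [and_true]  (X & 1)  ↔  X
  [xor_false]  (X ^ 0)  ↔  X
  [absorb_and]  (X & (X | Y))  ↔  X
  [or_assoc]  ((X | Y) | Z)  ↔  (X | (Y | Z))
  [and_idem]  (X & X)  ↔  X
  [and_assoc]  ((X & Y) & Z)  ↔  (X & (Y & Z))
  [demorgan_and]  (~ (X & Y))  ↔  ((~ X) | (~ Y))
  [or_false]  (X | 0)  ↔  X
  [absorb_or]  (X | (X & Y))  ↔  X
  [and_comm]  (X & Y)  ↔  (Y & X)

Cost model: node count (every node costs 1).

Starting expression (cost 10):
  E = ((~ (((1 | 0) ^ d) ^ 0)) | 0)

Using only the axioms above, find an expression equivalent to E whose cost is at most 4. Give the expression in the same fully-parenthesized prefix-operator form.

(~ (1 ^ d))   [cost 4]

(1) ((~ (((1 | 0) ^ d) ^ 0)) | 0)  =[or_false →]=  (~ (((1 | 0) ^ d) ^ 0))
(2) (((1 | 0) ^ d) ^ 0)  =[xor_false →]=  ((1 | 0) ^ d)    ⊢ (~ ((1 | 0) ^ d))
(3) (1 | 0)  =[or_false →]=  1    ⊢ cost 4, within 4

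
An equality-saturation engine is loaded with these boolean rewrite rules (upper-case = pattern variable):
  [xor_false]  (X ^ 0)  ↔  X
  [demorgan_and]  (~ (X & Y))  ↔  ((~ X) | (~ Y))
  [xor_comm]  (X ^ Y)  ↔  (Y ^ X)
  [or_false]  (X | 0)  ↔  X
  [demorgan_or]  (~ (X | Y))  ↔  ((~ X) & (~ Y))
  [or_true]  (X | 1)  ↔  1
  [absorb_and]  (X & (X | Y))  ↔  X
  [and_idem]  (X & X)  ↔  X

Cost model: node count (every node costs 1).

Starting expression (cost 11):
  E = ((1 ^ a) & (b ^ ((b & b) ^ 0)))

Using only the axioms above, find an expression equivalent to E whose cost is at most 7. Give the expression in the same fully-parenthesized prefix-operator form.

((1 ^ a) & (b ^ b))   [cost 7]

1. [and_idem →] (b & b)  →  b;  E = ((1 ^ a) & (b ^ (b ^ 0)))
2. [xor_comm →] (b ^ (b ^ 0))  →  ((b ^ 0) ^ b);  E = ((1 ^ a) & ((b ^ 0) ^ b))
3. [xor_false →] (b ^ 0)  →  b;  cost 7 ≤ 7, done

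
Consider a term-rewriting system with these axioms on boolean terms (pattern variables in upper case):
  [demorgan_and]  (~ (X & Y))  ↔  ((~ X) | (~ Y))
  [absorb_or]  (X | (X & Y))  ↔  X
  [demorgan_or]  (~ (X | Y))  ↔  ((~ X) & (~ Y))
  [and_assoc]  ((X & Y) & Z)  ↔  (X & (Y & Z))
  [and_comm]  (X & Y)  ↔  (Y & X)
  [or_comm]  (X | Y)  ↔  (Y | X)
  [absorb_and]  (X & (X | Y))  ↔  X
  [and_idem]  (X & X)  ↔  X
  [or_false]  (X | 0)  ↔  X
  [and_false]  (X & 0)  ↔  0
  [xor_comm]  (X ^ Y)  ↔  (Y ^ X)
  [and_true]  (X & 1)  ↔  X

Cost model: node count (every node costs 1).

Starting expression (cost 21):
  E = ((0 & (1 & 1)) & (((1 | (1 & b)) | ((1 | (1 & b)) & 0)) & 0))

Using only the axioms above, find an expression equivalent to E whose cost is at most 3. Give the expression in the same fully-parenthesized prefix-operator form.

(0 & 1)   [cost 3]

(1) ((1 | (1 & b)) | ((1 | (1 & b)) & 0))  =[absorb_or →]=  (1 | (1 & b))    ⊢ ((0 & (1 & 1)) & ((1 | (1 & b)) & 0))
(2) ((1 | (1 & b)) & 0)  =[and_comm →]=  (0 & (1 | (1 & b)))    ⊢ ((0 & (1 & 1)) & (0 & (1 | (1 & b))))
(3) (1 | (1 & b))  =[absorb_or →]=  1    ⊢ ((0 & (1 & 1)) & (0 & 1))
(4) (1 & 1)  =[and_true →]=  1    ⊢ ((0 & 1) & (0 & 1))
(5) ((0 & 1) & (0 & 1))  =[and_idem →]=  (0 & 1)    ⊢ cost 3, within 3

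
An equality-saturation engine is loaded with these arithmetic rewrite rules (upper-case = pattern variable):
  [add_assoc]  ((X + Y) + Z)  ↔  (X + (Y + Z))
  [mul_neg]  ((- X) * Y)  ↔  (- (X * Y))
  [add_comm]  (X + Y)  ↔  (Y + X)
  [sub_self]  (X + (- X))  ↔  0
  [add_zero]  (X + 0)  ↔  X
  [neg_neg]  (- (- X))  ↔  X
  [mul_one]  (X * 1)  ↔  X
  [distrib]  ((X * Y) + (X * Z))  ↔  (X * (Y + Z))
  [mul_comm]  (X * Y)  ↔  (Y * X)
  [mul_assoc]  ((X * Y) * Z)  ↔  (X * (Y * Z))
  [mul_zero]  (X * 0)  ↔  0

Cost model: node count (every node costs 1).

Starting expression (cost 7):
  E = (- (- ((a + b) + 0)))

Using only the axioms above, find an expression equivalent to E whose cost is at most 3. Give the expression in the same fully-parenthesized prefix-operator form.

1. [add_comm →] (a + b)  →  (b + a);  E = (- (- ((b + a) + 0)))
2. [neg_neg →] (- (- ((b + a) + 0)))  →  ((b + a) + 0)
3. [add_zero →] ((b + a) + 0)  →  (b + a);  cost 3 ≤ 3, done

(b + a)   [cost 3]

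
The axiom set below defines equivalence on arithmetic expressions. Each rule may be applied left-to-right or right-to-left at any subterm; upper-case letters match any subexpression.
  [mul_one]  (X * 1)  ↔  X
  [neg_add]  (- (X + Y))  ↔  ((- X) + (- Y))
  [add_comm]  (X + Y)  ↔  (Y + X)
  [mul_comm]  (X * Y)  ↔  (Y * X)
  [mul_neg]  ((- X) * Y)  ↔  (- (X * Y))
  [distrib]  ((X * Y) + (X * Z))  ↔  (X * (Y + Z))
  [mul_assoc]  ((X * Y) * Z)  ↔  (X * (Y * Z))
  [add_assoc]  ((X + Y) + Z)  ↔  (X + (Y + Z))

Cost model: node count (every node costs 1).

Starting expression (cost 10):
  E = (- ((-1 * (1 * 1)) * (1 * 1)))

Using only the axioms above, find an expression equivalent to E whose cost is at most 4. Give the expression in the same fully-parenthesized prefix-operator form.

(- (-1 * 1))   [cost 4]

(1) (1 * 1)  =[mul_one →]=  1    ⊢ (- ((-1 * 1) * (1 * 1)))
(2) (1 * 1)  =[mul_one →]=  1    ⊢ (- ((-1 * 1) * 1))
(3) (-1 * 1)  =[mul_one →]=  -1    ⊢ cost 4, within 4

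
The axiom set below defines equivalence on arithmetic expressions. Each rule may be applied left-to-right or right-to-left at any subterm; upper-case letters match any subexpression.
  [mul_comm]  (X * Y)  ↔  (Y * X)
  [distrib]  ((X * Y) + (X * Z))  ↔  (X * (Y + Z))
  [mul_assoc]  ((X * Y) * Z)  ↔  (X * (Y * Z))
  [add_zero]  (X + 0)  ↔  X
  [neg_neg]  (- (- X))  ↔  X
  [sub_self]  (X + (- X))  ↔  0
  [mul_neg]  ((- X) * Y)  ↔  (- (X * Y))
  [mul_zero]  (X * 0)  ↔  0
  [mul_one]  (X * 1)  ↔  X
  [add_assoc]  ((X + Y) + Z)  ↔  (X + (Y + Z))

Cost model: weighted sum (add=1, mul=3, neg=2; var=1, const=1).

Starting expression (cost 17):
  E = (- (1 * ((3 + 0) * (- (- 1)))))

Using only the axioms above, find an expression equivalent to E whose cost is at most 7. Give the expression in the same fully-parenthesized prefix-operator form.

step 1: neg_neg (→) rewrites (- (- 1)) into 1, now (- (1 * ((3 + 0) * 1)))
step 2: mul_one (→) rewrites ((3 + 0) * 1) into (3 + 0), now (- (1 * (3 + 0)))
step 3: add_zero (→) rewrites (3 + 0) into 3, reaching cost 7 (bound 7)

(- (1 * 3))   [cost 7]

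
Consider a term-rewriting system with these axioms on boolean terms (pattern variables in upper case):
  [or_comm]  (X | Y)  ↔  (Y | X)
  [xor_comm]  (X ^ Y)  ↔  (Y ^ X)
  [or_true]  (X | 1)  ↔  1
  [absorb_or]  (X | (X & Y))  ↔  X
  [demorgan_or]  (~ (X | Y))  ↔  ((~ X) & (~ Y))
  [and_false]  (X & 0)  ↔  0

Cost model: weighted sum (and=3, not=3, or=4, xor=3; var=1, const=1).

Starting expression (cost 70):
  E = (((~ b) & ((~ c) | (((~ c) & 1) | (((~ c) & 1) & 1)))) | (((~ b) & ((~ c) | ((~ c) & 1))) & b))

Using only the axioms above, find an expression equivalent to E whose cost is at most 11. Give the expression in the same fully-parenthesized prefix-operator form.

step 1: absorb_or (→) rewrites (((~ c) & 1) | (((~ c) & 1) & 1)) into ((~ c) & 1), now (((~ b) & ((~ c) | ((~ c) & 1))) | (((~ b) & ((~ c) | ((~ c) & 1))) & b))
step 2: absorb_or (→) rewrites (((~ b) & ((~ c) | ((~ c) & 1))) | (((~ b) & ((~ c) | ((~ c) & 1))) & b)) into ((~ b) & ((~ c) | ((~ c) & 1)))
step 3: absorb_or (→) rewrites ((~ c) | ((~ c) & 1)) into (~ c), reaching cost 11 (bound 11)

((~ b) & (~ c))   [cost 11]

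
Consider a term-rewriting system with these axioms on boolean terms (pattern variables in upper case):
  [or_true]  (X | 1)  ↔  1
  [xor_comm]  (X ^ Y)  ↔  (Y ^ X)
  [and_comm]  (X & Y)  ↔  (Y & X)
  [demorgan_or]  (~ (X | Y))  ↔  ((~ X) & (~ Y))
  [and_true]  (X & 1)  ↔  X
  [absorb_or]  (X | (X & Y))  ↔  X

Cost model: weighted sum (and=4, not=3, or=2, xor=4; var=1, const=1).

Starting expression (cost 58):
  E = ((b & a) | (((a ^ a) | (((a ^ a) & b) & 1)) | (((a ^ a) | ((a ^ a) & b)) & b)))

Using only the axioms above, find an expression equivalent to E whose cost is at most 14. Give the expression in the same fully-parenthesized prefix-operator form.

((b & a) | (a ^ a))   [cost 14]

(1) (((a ^ a) & b) & 1)  =[and_true →]=  ((a ^ a) & b)    ⊢ ((b & a) | (((a ^ a) | ((a ^ a) & b)) | (((a ^ a) | ((a ^ a) & b)) & b)))
(2) (((a ^ a) | ((a ^ a) & b)) | (((a ^ a) | ((a ^ a) & b)) & b))  =[absorb_or →]=  ((a ^ a) | ((a ^ a) & b))    ⊢ ((b & a) | ((a ^ a) | ((a ^ a) & b)))
(3) ((a ^ a) | ((a ^ a) & b))  =[absorb_or →]=  (a ^ a)    ⊢ cost 14, within 14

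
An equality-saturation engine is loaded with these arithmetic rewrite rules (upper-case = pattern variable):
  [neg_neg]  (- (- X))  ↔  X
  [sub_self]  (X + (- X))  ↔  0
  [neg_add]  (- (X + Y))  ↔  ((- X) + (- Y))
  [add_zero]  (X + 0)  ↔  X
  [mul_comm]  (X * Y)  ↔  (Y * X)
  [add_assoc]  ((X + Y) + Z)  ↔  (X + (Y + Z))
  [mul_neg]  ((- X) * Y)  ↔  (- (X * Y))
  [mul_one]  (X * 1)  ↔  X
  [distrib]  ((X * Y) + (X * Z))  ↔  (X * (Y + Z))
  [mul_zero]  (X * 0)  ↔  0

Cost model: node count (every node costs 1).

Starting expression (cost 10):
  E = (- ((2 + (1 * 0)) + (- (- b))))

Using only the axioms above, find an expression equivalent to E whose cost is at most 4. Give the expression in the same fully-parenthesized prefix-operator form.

(1) (1 * 0)  =[mul_zero →]=  0    ⊢ (- ((2 + 0) + (- (- b))))
(2) (2 + 0)  =[add_zero →]=  2    ⊢ (- (2 + (- (- b))))
(3) (- (- b))  =[neg_neg →]=  b    ⊢ cost 4, within 4

(- (2 + b))   [cost 4]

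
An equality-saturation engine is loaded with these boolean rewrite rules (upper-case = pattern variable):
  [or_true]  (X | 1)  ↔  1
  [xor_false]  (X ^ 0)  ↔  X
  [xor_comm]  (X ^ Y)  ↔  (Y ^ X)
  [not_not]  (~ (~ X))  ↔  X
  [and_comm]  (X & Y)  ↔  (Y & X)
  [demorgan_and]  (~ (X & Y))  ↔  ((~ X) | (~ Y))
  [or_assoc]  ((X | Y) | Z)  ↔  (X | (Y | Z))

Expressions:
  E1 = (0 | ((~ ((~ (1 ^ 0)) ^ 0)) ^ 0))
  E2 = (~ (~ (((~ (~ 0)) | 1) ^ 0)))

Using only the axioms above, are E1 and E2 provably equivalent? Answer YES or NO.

(1) (1 ^ 0)  =[xor_false →]=  1    ⊢ (0 | ((~ ((~ 1) ^ 0)) ^ 0))
(2) ((~ 1) ^ 0)  =[xor_false →]=  (~ 1)    ⊢ (0 | ((~ (~ 1)) ^ 0))
(3) (~ (~ 1))  =[not_not →]=  1    ⊢ (0 | (1 ^ 0))
(4) (1 ^ 0)  =[xor_false →]=  1    ⊢ (0 | 1)
(5) (0 | 1)  =[not_not ←]=  (~ (~ (0 | 1)))
(6) (0 | 1)  =[xor_false ←]=  ((0 | 1) ^ 0)    ⊢ (~ (~ ((0 | 1) ^ 0)))
(7) 0  =[not_not ←]=  (~ (~ 0))    ⊢ E2

YES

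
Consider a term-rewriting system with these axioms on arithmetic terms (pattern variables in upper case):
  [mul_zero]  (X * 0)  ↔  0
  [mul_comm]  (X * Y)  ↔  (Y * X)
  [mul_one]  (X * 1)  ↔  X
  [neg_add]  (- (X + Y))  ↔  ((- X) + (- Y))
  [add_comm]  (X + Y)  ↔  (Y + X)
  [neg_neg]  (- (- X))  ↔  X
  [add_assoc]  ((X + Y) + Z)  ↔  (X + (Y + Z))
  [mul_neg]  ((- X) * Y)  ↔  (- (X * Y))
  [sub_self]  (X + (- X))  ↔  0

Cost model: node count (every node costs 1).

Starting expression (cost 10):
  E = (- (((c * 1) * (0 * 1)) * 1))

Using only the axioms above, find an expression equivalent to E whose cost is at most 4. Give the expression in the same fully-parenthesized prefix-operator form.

(- (c * 0))   [cost 4]

(1) (0 * 1)  =[mul_one →]=  0    ⊢ (- (((c * 1) * 0) * 1))
(2) (((c * 1) * 0) * 1)  =[mul_one →]=  ((c * 1) * 0)    ⊢ (- ((c * 1) * 0))
(3) (c * 1)  =[mul_one →]=  c    ⊢ cost 4, within 4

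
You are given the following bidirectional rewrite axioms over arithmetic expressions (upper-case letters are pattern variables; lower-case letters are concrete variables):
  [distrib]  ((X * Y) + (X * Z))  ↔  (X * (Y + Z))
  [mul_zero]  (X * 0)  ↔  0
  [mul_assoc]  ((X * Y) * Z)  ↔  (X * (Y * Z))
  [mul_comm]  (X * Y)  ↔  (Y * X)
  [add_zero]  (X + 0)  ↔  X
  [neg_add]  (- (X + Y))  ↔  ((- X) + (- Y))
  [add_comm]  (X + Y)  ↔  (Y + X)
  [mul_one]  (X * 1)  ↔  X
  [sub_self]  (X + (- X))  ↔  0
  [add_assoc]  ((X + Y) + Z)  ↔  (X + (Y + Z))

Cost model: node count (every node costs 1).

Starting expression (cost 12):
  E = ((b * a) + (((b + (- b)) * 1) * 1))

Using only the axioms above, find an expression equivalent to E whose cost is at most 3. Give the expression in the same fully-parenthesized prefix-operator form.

step 1: mul_one (→) rewrites (((b + (- b)) * 1) * 1) into ((b + (- b)) * 1), now ((b * a) + ((b + (- b)) * 1))
step 2: sub_self (→) rewrites (b + (- b)) into 0, now ((b * a) + (0 * 1))
step 3: mul_one (→) rewrites (0 * 1) into 0, now ((b * a) + 0)
step 4: add_zero (→) rewrites ((b * a) + 0) into (b * a), reaching cost 3 (bound 3)

(b * a)   [cost 3]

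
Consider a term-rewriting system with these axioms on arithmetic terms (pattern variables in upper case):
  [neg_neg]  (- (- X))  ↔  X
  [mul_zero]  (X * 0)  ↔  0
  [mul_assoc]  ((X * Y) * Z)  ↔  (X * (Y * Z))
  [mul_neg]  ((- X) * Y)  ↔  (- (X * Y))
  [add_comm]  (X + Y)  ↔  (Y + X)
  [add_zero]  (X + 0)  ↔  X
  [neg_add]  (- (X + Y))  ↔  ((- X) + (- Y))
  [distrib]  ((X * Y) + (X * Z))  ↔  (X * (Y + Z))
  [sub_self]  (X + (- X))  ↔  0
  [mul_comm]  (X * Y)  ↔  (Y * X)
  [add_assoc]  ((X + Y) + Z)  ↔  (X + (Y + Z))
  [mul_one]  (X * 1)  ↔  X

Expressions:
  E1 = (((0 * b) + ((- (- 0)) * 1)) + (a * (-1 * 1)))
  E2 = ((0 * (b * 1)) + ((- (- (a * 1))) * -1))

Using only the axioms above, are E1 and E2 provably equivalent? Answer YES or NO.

YES

(1) (- (- 0))  =[neg_neg →]=  0    ⊢ (((0 * b) + (0 * 1)) + (a * (-1 * 1)))
(2) (-1 * 1)  =[mul_one →]=  -1    ⊢ (((0 * b) + (0 * 1)) + (a * -1))
(3) (0 * 1)  =[mul_one →]=  0    ⊢ (((0 * b) + 0) + (a * -1))
(4) ((0 * b) + 0)  =[add_zero →]=  (0 * b)    ⊢ ((0 * b) + (a * -1))
(5) a  =[neg_neg ←]=  (- (- a))    ⊢ ((0 * b) + ((- (- a)) * -1))
(6) b  =[mul_one ←]=  (b * 1)    ⊢ ((0 * (b * 1)) + ((- (- a)) * -1))
(7) a  =[mul_one ←]=  (a * 1)    ⊢ E2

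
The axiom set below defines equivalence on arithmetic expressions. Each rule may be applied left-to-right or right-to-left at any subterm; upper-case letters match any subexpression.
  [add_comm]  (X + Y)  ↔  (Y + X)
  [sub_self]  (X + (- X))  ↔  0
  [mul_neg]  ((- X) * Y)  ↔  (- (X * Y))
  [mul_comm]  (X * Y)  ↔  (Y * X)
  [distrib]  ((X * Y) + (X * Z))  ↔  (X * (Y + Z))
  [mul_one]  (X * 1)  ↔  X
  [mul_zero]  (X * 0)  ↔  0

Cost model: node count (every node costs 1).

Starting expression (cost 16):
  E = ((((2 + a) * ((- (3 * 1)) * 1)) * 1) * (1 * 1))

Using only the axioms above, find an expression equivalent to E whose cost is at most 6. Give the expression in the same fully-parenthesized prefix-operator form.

step 1: mul_one (→) rewrites (3 * 1) into 3, now ((((2 + a) * ((- 3) * 1)) * 1) * (1 * 1))
step 2: mul_one (→) rewrites ((- 3) * 1) into (- 3), now ((((2 + a) * (- 3)) * 1) * (1 * 1))
step 3: mul_one (→) rewrites (1 * 1) into 1, now ((((2 + a) * (- 3)) * 1) * 1)
step 4: mul_one (→) rewrites ((((2 + a) * (- 3)) * 1) * 1) into (((2 + a) * (- 3)) * 1)
step 5: mul_one (→) rewrites (((2 + a) * (- 3)) * 1) into ((2 + a) * (- 3)), reaching cost 6 (bound 6)

((2 + a) * (- 3))   [cost 6]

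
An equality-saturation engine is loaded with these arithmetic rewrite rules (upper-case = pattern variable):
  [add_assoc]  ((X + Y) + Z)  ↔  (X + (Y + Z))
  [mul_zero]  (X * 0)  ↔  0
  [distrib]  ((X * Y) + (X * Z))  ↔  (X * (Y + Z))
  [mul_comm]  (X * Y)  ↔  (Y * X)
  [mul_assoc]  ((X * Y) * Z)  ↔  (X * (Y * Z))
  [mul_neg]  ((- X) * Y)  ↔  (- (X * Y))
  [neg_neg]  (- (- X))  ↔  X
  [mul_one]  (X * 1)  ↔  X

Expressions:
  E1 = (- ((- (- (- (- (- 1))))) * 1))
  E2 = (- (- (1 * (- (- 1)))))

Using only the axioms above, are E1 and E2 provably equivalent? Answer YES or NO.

1. [neg_neg →] (- (- (- 1)))  →  (- 1);  E1 = (- ((- (- (- 1))) * 1))
2. [mul_one →] ((- (- (- 1))) * 1)  →  (- (- (- 1)));  E1 = (- (- (- (- 1))))
3. [mul_one ←] (- (- 1))  →  ((- (- 1)) * 1);  E1 = (- (- ((- (- 1)) * 1)))
4. [mul_comm →] ((- (- 1)) * 1)  →  (1 * (- (- 1)));  this is E2

YES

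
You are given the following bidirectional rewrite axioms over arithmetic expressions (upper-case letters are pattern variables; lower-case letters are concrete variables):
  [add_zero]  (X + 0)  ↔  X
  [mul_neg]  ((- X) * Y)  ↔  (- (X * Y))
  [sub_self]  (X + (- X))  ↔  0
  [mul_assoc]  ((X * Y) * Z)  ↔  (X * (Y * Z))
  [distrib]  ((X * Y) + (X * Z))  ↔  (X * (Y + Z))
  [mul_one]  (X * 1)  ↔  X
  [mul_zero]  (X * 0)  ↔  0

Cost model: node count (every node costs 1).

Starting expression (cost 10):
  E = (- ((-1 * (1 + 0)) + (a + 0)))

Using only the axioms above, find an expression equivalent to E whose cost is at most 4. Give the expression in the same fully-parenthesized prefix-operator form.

(- (-1 + a))   [cost 4]

(1) (1 + 0)  =[add_zero →]=  1    ⊢ (- ((-1 * 1) + (a + 0)))
(2) (a + 0)  =[add_zero →]=  a    ⊢ (- ((-1 * 1) + a))
(3) (-1 * 1)  =[mul_one →]=  -1    ⊢ cost 4, within 4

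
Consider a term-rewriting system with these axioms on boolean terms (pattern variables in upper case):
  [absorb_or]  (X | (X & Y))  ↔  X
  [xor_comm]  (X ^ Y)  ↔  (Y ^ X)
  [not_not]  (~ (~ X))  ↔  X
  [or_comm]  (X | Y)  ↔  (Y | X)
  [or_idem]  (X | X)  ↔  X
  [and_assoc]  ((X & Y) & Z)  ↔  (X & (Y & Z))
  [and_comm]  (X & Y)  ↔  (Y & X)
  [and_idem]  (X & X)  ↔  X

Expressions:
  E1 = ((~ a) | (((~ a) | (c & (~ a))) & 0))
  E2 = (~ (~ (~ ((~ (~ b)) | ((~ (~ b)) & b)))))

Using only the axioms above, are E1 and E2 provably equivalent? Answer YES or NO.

NO

Every axiom is a valid identity, so a rewrite proof would force E1 and E2 to agree under every assignment.
At a=0, b=1, c=0: E1 = 1 but E2 = 0; they differ, so no derivation exists.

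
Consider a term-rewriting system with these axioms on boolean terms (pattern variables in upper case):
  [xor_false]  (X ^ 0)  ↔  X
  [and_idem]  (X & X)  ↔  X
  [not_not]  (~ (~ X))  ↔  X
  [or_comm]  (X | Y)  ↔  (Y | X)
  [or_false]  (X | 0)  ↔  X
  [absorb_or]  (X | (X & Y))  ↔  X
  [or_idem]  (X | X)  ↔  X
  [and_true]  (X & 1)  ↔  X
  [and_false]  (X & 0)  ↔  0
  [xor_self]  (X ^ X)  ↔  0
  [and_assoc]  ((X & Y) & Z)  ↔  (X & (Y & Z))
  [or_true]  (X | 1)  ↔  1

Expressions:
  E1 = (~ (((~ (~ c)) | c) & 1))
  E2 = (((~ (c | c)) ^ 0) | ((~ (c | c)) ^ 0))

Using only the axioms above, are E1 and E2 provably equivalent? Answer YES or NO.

1. [not_not →] (~ (~ c))  →  c;  E1 = (~ ((c | c) & 1))
2. [and_true →] ((c | c) & 1)  →  (c | c);  E1 = (~ (c | c))
3. [xor_false ←] (~ (c | c))  →  ((~ (c | c)) ^ 0)
4. [or_idem ←] ((~ (c | c)) ^ 0)  →  (((~ (c | c)) ^ 0) | ((~ (c | c)) ^ 0));  this is E2

YES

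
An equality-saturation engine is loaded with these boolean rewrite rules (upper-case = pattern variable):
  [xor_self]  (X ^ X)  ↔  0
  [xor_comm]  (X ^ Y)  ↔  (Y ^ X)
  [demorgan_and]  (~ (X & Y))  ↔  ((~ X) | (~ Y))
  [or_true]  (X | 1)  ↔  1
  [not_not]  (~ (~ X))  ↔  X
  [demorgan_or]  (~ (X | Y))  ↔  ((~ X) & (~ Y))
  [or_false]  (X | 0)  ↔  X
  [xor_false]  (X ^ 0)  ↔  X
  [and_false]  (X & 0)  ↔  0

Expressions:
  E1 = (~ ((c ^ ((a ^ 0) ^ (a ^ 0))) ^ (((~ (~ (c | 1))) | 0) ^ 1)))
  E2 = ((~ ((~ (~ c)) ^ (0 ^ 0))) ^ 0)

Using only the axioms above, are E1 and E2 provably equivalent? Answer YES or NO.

(1) (~ (~ (c | 1)))  =[not_not →]=  (c | 1)    ⊢ (~ ((c ^ ((a ^ 0) ^ (a ^ 0))) ^ (((c | 1) | 0) ^ 1)))
(2) (c | 1)  =[or_true →]=  1    ⊢ (~ ((c ^ ((a ^ 0) ^ (a ^ 0))) ^ ((1 | 0) ^ 1)))
(3) (1 | 0)  =[or_false →]=  1    ⊢ (~ ((c ^ ((a ^ 0) ^ (a ^ 0))) ^ (1 ^ 1)))
(4) (1 ^ 1)  =[xor_self →]=  0    ⊢ (~ ((c ^ ((a ^ 0) ^ (a ^ 0))) ^ 0))
(5) (a ^ 0)  =[xor_false →]=  a    ⊢ (~ ((c ^ (a ^ (a ^ 0))) ^ 0))
(6) (a ^ (a ^ 0))  =[xor_comm →]=  ((a ^ 0) ^ a)    ⊢ (~ ((c ^ ((a ^ 0) ^ a)) ^ 0))
(7) (a ^ 0)  =[xor_false →]=  a    ⊢ (~ ((c ^ (a ^ a)) ^ 0))
(8) ((c ^ (a ^ a)) ^ 0)  =[xor_false →]=  (c ^ (a ^ a))    ⊢ (~ (c ^ (a ^ a)))
(9) (a ^ a)  =[xor_self →]=  0    ⊢ (~ (c ^ 0))
(10) 0  =[xor_false ←]=  (0 ^ 0)    ⊢ (~ (c ^ (0 ^ 0)))
(11) (~ (c ^ (0 ^ 0)))  =[xor_false ←]=  ((~ (c ^ (0 ^ 0))) ^ 0)
(12) c  =[not_not ←]=  (~ (~ c))    ⊢ E2

YES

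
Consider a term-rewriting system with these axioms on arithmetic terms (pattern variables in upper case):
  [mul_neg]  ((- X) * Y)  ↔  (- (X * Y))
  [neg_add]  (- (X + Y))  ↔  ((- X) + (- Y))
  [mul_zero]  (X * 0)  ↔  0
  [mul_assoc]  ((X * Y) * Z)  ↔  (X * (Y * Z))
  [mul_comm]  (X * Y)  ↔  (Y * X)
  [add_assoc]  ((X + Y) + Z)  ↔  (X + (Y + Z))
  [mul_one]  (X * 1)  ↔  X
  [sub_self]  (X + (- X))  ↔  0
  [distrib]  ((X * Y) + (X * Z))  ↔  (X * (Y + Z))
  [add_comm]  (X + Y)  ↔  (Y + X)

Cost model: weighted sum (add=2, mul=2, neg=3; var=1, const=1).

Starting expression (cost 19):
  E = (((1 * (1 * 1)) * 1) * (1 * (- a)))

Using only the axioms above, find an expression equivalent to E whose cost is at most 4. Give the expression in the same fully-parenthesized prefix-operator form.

(- a)   [cost 4]

step 1: mul_one (→) rewrites (1 * 1) into 1, now (((1 * 1) * 1) * (1 * (- a)))
step 2: mul_comm (→) rewrites (1 * (- a)) into ((- a) * 1), now (((1 * 1) * 1) * ((- a) * 1))
step 3: mul_one (→) rewrites (1 * 1) into 1, now ((1 * 1) * ((- a) * 1))
step 4: mul_one (→) rewrites ((- a) * 1) into (- a), now ((1 * 1) * (- a))
step 5: mul_one (→) rewrites (1 * 1) into 1, now (1 * (- a))
step 6: mul_comm (→) rewrites (1 * (- a)) into ((- a) * 1)
step 7: mul_one (→) rewrites ((- a) * 1) into (- a), reaching cost 4 (bound 4)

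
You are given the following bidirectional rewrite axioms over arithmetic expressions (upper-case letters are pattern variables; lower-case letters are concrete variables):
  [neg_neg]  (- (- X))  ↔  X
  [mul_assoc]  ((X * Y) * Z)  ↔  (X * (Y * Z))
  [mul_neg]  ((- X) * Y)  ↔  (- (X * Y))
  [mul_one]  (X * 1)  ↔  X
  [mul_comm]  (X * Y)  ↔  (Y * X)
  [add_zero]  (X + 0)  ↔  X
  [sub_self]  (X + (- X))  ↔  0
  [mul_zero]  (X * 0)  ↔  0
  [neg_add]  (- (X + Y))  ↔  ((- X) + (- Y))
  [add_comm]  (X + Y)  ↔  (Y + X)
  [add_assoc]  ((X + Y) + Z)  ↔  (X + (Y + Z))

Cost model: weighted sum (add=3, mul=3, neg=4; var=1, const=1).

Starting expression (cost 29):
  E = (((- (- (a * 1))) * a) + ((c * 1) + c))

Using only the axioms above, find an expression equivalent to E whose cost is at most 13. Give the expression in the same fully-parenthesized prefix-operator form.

(1) (- (- (a * 1)))  =[neg_neg →]=  (a * 1)    ⊢ (((a * 1) * a) + ((c * 1) + c))
(2) (c * 1)  =[mul_one →]=  c    ⊢ (((a * 1) * a) + (c + c))
(3) (a * 1)  =[mul_one →]=  a    ⊢ cost 13, within 13

((a * a) + (c + c))   [cost 13]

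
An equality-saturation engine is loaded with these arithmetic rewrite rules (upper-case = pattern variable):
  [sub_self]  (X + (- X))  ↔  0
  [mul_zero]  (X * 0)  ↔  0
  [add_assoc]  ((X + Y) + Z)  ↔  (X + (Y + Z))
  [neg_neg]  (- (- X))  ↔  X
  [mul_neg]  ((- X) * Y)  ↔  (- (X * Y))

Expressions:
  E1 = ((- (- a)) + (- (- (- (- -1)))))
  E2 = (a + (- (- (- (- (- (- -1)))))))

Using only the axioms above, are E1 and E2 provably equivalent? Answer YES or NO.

YES

1. [neg_neg →] (- (- a))  →  a;  E1 = (a + (- (- (- (- -1)))))
2. [neg_neg ←] -1  →  (- (- -1));  this is E2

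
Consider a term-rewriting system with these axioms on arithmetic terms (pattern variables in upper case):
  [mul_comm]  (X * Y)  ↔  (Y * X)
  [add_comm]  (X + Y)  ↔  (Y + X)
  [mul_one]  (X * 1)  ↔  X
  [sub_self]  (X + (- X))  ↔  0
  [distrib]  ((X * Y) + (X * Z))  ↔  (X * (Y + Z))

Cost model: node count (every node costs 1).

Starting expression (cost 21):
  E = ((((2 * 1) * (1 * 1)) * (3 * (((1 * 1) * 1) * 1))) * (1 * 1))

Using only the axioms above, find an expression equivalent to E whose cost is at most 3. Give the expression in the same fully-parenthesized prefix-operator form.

1. [mul_one →] (1 * 1)  →  1;  E = ((((2 * 1) * (1 * 1)) * (3 * ((1 * 1) * 1))) * (1 * 1))
2. [mul_one →] (1 * 1)  →  1;  E = ((((2 * 1) * 1) * (3 * ((1 * 1) * 1))) * (1 * 1))
3. [mul_one →] (1 * 1)  →  1;  E = ((((2 * 1) * 1) * (3 * ((1 * 1) * 1))) * 1)
4. [mul_one →] ((1 * 1) * 1)  →  (1 * 1);  E = ((((2 * 1) * 1) * (3 * (1 * 1))) * 1)
5. [mul_one →] ((((2 * 1) * 1) * (3 * (1 * 1))) * 1)  →  (((2 * 1) * 1) * (3 * (1 * 1)))
6. [mul_one →] ((2 * 1) * 1)  →  (2 * 1);  E = ((2 * 1) * (3 * (1 * 1)))
7. [mul_one →] (1 * 1)  →  1;  E = ((2 * 1) * (3 * 1))
8. [mul_one →] (2 * 1)  →  2;  E = (2 * (3 * 1))
9. [mul_one →] (3 * 1)  →  3;  cost 3 ≤ 3, done

(2 * 3)   [cost 3]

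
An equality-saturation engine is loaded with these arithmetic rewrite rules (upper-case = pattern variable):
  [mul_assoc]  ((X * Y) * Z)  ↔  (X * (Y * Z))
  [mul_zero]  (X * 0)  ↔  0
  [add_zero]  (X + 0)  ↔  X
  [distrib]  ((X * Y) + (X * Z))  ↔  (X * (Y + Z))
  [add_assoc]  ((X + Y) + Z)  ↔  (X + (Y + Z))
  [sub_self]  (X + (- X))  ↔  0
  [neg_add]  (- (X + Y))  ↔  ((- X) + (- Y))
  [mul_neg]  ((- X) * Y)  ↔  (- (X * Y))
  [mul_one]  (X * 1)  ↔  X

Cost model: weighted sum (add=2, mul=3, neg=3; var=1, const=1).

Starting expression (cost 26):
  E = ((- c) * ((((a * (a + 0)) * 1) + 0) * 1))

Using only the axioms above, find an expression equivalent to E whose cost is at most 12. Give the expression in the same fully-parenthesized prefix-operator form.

(1) (a + 0)  =[add_zero →]=  a    ⊢ ((- c) * ((((a * a) * 1) + 0) * 1))
(2) (((a * a) * 1) + 0)  =[add_zero →]=  ((a * a) * 1)    ⊢ ((- c) * (((a * a) * 1) * 1))
(3) (((a * a) * 1) * 1)  =[mul_one →]=  ((a * a) * 1)    ⊢ ((- c) * ((a * a) * 1))
(4) ((a * a) * 1)  =[mul_one →]=  (a * a)    ⊢ cost 12, within 12

((- c) * (a * a))   [cost 12]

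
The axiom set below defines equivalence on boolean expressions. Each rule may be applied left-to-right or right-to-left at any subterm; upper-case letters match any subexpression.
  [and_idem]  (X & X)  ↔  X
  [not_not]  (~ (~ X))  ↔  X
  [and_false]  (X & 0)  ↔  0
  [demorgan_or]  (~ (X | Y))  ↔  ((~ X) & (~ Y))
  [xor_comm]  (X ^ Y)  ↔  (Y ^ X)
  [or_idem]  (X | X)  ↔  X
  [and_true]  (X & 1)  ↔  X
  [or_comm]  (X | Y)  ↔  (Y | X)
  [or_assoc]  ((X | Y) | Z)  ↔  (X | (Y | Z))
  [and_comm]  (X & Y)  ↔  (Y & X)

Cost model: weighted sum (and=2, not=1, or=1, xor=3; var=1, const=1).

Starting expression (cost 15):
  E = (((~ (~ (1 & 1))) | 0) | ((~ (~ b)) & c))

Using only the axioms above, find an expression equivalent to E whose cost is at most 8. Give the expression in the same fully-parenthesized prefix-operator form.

(1) (~ (~ b))  =[not_not →]=  b    ⊢ (((~ (~ (1 & 1))) | 0) | (b & c))
(2) (1 & 1)  =[and_true →]=  1    ⊢ (((~ (~ 1)) | 0) | (b & c))
(3) (~ (~ 1))  =[not_not →]=  1    ⊢ cost 8, within 8

((1 | 0) | (b & c))   [cost 8]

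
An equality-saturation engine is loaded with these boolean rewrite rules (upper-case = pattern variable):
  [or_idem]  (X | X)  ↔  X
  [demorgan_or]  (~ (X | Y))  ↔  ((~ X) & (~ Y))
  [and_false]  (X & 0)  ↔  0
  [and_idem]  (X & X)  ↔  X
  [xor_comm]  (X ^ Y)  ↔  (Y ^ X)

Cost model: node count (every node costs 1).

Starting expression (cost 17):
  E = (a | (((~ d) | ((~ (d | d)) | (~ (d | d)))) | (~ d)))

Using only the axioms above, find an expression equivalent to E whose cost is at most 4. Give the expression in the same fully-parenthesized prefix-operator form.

(a | (~ d))   [cost 4]

1. [or_idem →] ((~ (d | d)) | (~ (d | d)))  →  (~ (d | d));  E = (a | (((~ d) | (~ (d | d))) | (~ d)))
2. [or_idem →] (d | d)  →  d;  E = (a | (((~ d) | (~ d)) | (~ d)))
3. [or_idem →] ((~ d) | (~ d))  →  (~ d);  E = (a | ((~ d) | (~ d)))
4. [or_idem →] ((~ d) | (~ d))  →  (~ d);  cost 4 ≤ 4, done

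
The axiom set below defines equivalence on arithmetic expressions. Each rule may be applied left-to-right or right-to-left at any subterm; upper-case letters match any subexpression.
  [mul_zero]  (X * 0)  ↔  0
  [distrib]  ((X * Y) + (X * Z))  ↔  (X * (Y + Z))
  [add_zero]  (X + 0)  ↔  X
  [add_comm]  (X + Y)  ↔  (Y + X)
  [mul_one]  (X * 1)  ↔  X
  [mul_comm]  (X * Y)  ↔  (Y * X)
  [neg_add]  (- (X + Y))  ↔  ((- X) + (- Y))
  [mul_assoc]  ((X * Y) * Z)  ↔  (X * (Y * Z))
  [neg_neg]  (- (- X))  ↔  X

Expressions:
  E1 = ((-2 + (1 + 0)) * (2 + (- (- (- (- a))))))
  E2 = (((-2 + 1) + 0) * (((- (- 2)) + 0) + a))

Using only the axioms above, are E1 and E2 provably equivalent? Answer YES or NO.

YES

(1) (1 + 0)  =[add_zero →]=  1    ⊢ ((-2 + 1) * (2 + (- (- (- (- a))))))
(2) (- (- (- a)))  =[neg_neg →]=  (- a)    ⊢ ((-2 + 1) * (2 + (- (- a))))
(3) (- (- a))  =[neg_neg →]=  a    ⊢ ((-2 + 1) * (2 + a))
(4) 2  =[neg_neg ←]=  (- (- 2))    ⊢ ((-2 + 1) * ((- (- 2)) + a))
(5) (-2 + 1)  =[add_zero ←]=  ((-2 + 1) + 0)    ⊢ (((-2 + 1) + 0) * ((- (- 2)) + a))
(6) (- (- 2))  =[add_zero ←]=  ((- (- 2)) + 0)    ⊢ E2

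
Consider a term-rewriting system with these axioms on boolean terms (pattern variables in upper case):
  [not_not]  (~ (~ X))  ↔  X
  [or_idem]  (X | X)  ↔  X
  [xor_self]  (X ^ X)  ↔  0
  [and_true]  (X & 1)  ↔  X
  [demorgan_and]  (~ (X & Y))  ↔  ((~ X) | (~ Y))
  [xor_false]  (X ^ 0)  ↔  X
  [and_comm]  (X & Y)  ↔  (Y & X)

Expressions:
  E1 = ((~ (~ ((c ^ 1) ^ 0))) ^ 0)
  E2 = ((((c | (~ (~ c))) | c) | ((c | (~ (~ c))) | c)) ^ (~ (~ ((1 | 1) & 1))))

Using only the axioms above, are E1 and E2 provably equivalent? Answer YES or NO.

YES

1. [xor_false →] ((c ^ 1) ^ 0)  →  (c ^ 1);  E1 = ((~ (~ (c ^ 1))) ^ 0)
2. [not_not →] (~ (~ (c ^ 1)))  →  (c ^ 1);  E1 = ((c ^ 1) ^ 0)
3. [xor_false →] ((c ^ 1) ^ 0)  →  (c ^ 1)
4. [or_idem ←] c  →  (c | c);  E1 = ((c | c) ^ 1)
5. [not_not ←] 1  →  (~ (~ 1));  E1 = ((c | c) ^ (~ (~ 1)))
6. [or_idem ←] 1  →  (1 | 1);  E1 = ((c | c) ^ (~ (~ (1 | 1))))
7. [or_idem ←] c  →  (c | c);  E1 = (((c | c) | c) ^ (~ (~ (1 | 1))))
8. [not_not ←] c  →  (~ (~ c));  E1 = (((c | (~ (~ c))) | c) ^ (~ (~ (1 | 1))))
9. [and_true ←] (1 | 1)  →  ((1 | 1) & 1);  E1 = (((c | (~ (~ c))) | c) ^ (~ (~ ((1 | 1) & 1))))
10. [or_idem ←] ((c | (~ (~ c))) | c)  →  (((c | (~ (~ c))) | c) | ((c | (~ (~ c))) | c));  this is E2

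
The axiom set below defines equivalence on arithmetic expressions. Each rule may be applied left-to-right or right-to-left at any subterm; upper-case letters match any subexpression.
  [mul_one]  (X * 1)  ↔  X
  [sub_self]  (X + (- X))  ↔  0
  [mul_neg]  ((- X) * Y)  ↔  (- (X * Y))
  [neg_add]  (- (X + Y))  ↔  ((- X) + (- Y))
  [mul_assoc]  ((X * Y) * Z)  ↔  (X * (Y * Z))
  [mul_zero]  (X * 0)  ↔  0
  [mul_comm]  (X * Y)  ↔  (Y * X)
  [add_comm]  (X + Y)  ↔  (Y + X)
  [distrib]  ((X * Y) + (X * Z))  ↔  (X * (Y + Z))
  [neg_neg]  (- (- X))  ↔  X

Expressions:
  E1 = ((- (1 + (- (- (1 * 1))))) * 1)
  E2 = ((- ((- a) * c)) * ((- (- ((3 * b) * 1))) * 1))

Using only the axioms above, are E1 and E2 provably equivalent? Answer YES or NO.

NO

Every axiom is a valid identity, so a rewrite proof would force E1 and E2 to agree under every assignment.
At a=0, b=0, c=0: E1 = -2 but E2 = 0; they differ, so no derivation exists.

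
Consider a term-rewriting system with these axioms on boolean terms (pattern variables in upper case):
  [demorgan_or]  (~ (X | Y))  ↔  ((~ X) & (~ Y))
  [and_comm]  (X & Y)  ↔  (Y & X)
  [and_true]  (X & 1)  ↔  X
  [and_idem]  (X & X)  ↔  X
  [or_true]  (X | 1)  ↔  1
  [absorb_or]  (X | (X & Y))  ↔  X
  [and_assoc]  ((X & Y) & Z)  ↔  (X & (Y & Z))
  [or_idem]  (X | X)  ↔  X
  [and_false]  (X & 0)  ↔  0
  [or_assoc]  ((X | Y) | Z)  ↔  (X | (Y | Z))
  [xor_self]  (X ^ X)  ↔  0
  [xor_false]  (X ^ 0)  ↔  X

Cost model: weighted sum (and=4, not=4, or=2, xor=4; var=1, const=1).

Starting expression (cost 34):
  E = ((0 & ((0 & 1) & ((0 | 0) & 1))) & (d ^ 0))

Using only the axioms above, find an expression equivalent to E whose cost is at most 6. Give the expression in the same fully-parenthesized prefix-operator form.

(d & 0)   [cost 6]

1. [or_idem →] (0 | 0)  →  0;  E = ((0 & ((0 & 1) & (0 & 1))) & (d ^ 0))
2. [and_comm →] ((0 & ((0 & 1) & (0 & 1))) & (d ^ 0))  →  ((d ^ 0) & (0 & ((0 & 1) & (0 & 1))))
3. [and_idem →] ((0 & 1) & (0 & 1))  →  (0 & 1);  E = ((d ^ 0) & (0 & (0 & 1)))
4. [and_true →] (0 & 1)  →  0;  E = ((d ^ 0) & (0 & 0))
5. [xor_false →] (d ^ 0)  →  d;  E = (d & (0 & 0))
6. [and_idem →] (0 & 0)  →  0;  cost 6 ≤ 6, done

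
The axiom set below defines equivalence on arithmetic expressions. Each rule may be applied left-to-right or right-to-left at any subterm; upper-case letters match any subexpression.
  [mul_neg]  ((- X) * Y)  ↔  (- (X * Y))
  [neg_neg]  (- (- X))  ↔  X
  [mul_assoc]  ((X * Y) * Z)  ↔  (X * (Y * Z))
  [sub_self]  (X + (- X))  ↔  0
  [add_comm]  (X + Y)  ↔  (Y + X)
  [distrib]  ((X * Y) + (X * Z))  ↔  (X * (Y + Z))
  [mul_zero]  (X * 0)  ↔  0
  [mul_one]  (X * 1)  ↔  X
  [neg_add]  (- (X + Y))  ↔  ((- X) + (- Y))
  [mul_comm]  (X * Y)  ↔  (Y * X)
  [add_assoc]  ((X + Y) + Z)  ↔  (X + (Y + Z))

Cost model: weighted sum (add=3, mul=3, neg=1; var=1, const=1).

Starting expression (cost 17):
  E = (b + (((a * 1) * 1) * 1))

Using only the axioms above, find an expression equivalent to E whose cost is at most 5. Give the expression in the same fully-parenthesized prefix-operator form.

(b + a)   [cost 5]

(1) ((a * 1) * 1)  =[mul_one →]=  (a * 1)    ⊢ (b + ((a * 1) * 1))
(2) (a * 1)  =[mul_one →]=  a    ⊢ (b + (a * 1))
(3) (a * 1)  =[mul_one →]=  a    ⊢ cost 5, within 5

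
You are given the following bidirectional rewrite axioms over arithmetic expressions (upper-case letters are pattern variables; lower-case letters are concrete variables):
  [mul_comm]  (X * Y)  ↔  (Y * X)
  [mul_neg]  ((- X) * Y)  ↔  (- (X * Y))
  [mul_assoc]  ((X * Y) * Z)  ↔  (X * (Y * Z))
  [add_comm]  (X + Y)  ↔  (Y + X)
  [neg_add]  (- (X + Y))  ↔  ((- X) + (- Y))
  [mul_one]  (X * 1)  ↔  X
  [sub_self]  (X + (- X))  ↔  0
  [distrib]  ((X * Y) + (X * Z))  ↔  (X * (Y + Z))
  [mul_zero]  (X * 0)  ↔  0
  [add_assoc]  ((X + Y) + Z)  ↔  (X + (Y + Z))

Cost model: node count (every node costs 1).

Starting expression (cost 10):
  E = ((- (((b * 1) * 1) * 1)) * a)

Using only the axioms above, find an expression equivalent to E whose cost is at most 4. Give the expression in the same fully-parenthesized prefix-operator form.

(- (b * a))   [cost 4]

1. [mul_one →] ((b * 1) * 1)  →  (b * 1);  E = ((- ((b * 1) * 1)) * a)
2. [mul_one →] (b * 1)  →  b;  E = ((- (b * 1)) * a)
3. [mul_neg →] ((- (b * 1)) * a)  →  (- ((b * 1) * a))
4. [mul_one →] (b * 1)  →  b;  cost 4 ≤ 4, done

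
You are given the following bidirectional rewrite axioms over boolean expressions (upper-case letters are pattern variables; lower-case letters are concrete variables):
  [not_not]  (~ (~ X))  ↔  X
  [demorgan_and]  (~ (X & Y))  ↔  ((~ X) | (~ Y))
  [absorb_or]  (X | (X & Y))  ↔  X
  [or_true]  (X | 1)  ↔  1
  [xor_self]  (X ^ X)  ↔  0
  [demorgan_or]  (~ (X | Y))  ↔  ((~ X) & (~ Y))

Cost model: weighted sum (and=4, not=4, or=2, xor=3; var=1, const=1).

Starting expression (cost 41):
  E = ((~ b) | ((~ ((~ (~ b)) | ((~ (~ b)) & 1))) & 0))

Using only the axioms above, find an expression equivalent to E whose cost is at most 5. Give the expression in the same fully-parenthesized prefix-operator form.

(~ b)   [cost 5]

(1) ((~ (~ b)) | ((~ (~ b)) & 1))  =[absorb_or →]=  (~ (~ b))    ⊢ ((~ b) | ((~ (~ (~ b))) & 0))
(2) (~ (~ b))  =[not_not →]=  b    ⊢ ((~ b) | ((~ b) & 0))
(3) ((~ b) | ((~ b) & 0))  =[absorb_or →]=  (~ b)    ⊢ cost 5, within 5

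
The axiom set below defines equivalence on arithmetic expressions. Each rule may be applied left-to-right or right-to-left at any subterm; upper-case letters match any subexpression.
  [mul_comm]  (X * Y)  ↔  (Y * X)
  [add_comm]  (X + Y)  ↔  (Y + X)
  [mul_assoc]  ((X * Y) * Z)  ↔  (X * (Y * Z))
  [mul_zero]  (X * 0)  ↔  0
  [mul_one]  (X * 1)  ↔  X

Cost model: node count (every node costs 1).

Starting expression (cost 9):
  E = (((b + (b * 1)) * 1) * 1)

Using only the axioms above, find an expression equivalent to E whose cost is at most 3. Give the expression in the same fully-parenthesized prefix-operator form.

(b + b)   [cost 3]

1. [mul_one →] (b * 1)  →  b;  E = (((b + b) * 1) * 1)
2. [mul_one →] ((b + b) * 1)  →  (b + b);  E = ((b + b) * 1)
3. [mul_one →] ((b + b) * 1)  →  (b + b);  cost 3 ≤ 3, done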